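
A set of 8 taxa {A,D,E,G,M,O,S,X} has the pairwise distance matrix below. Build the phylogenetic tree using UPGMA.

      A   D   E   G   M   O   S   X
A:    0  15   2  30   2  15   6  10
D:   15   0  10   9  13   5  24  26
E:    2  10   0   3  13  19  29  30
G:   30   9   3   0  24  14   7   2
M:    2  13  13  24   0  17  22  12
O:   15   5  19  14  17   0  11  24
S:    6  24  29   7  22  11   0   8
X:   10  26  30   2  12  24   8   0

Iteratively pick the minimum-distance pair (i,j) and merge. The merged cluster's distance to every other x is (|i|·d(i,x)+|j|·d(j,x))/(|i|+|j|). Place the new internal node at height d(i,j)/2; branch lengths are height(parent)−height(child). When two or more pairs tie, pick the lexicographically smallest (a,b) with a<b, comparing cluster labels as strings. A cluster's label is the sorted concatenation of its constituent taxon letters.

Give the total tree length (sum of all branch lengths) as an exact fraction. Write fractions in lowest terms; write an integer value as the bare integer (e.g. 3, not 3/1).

2261/60

1. join A+E (d=2) ⇒ AE; edges |A|=1, |E|=1
  updated: d(AE,D)=25/2, d(AE,G)=33/2, d(AE,M)=15/2, d(AE,O)=17, d(AE,S)=35/2, d(AE,X)=20
2. join G+X (d=2) ⇒ GX; edges |G|=1, |X|=1
  updated: d(AE,GX)=73/4, d(D,GX)=35/2, d(GX,M)=18, d(GX,O)=19, d(GX,S)=15/2
3. join D+O (d=5) ⇒ DO; edges |D|=5/2, |O|=5/2
  updated: d(AE,DO)=59/4, d(DO,GX)=73/4, d(DO,M)=15, d(DO,S)=35/2
4. join AE+M (d=15/2) ⇒ AEM; edges |AE|=11/4, |M|=15/4
  updated: d(AEM,DO)=89/6, d(AEM,GX)=109/6, d(AEM,S)=19
5. join GX+S (d=15/2) ⇒ GSX; edges |GX|=11/4, |S|=15/4
  updated: d(AEM,GSX)=166/9, d(DO,GSX)=18
6. join AEM+DO (d=89/6) ⇒ ADEMO; edges |AEM|=11/3, |DO|=59/12
  updated: d(ADEMO,GSX)=274/15
7. join ADEMO+GSX (d=274/15) ⇒ ADEGMOSX; edges |ADEMO|=103/60, |GSX|=323/60
final tree: ((((A:1,E:1):11/4,M:15/4):11/3,(D:5/2,O:5/2):59/12):103/60,((G:1,X:1):11/4,S:15/4):323/60)
total length: 2261/60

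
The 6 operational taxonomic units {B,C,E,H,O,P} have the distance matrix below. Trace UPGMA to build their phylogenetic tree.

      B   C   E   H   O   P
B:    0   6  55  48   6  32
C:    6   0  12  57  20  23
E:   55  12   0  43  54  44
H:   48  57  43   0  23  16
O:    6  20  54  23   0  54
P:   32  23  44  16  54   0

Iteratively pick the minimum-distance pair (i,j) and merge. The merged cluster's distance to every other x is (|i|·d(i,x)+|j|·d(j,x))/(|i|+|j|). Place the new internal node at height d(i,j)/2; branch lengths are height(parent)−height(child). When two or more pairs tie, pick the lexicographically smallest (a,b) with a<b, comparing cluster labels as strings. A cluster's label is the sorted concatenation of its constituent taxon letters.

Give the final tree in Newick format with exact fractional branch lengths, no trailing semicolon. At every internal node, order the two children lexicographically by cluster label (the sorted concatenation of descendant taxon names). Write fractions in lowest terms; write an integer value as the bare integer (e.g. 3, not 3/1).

step 1: merge (B,C) at d=6; branch lengths B→3, C→3; new cluster BC
  updated: d(BC,E)=67/2, d(BC,H)=105/2, d(BC,O)=13, d(BC,P)=55/2
step 2: merge (BC,O) at d=13; branch lengths BC→7/2, O→13/2; new cluster BCO
  updated: d(BCO,E)=121/3, d(BCO,H)=128/3, d(BCO,P)=109/3
step 3: merge (H,P) at d=16; branch lengths H→8, P→8; new cluster HP
  updated: d(BCO,HP)=79/2, d(E,HP)=87/2
step 4: merge (BCO,HP) at d=79/2; branch lengths BCO→53/4, HP→47/4; new cluster BCHOP
  updated: d(BCHOP,E)=208/5
step 5: merge (BCHOP,E) at d=208/5; branch lengths BCHOP→21/20, E→104/5; new cluster BCEHOP
final tree: ((((B:3,C:3):7/2,O:13/2):53/4,(H:8,P:8):47/4):21/20,E:104/5)
total length: 1577/20

((((B:3,C:3):7/2,O:13/2):53/4,(H:8,P:8):47/4):21/20,E:104/5)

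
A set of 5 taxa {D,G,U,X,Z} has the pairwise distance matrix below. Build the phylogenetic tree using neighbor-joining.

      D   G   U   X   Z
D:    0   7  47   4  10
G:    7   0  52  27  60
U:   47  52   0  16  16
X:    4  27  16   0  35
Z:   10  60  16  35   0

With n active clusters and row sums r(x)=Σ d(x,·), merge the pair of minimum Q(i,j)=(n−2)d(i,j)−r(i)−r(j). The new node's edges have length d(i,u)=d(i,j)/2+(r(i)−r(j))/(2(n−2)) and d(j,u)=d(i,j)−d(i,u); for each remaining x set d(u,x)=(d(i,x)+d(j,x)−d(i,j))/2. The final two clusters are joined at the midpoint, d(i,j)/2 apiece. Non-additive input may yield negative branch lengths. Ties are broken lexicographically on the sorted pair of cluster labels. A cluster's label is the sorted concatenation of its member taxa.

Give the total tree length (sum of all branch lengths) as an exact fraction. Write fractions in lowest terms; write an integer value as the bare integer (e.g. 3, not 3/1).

425/8

iteration 1: select U,Z (d=16, Q=-204); attach at lengths (29/3, 19/3); label the merged cluster UZ
  updated: d(D,UZ)=41/2, d(G,UZ)=48, d(UZ,X)=35/2
iteration 2: select D,G (d=7, Q=-199/2); attach at lengths (-73/8, 129/8); label the merged cluster DG
  updated: d(DG,UZ)=123/4, d(DG,X)=12
iteration 3: select DG,UZ (d=123/4, Q=-241/4); attach at lengths (101/8, 145/8); label the merged cluster DGUZ
  updated: d(DGUZ,X)=-5/8
iteration 4: select DGUZ,X (d=-5/8); attach at lengths (-5/16, -5/16); label the merged cluster DGUXZ
final tree: (((D:-73/8,G:129/8):101/8,(U:29/3,Z:19/3):145/8):-5/16,X:-5/16)
total length: 425/8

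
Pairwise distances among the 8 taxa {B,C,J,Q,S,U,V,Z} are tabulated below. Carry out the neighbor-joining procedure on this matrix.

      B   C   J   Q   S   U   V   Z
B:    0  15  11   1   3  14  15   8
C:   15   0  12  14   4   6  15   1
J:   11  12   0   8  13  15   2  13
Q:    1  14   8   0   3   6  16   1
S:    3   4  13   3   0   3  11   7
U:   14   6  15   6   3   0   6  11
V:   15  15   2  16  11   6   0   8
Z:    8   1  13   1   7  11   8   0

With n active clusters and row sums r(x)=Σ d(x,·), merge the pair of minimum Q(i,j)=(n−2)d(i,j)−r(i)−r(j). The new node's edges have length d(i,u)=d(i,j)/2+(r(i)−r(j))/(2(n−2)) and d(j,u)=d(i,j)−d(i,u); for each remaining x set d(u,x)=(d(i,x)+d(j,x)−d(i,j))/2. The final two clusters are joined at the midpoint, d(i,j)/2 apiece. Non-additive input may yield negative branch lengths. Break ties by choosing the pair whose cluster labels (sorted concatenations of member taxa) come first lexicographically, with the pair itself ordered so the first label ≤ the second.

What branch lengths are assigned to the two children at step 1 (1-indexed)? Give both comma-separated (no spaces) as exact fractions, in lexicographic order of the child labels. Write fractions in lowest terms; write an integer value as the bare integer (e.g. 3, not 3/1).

13/12,11/12

1. join J+V (d=2, Q=-135) ⇒ JV; edges |J|=13/12, |V|=11/12
  updated: d(B,JV)=12, d(C,JV)=25/2, d(JV,Q)=11, d(JV,S)=11, d(JV,U)=19/2, d(JV,Z)=19/2
2. join C+Z (d=1, Q=-85) ⇒ CZ; edges |C|=2, |Z|=-1
  updated: d(B,CZ)=11, d(CZ,JV)=21/2, d(CZ,Q)=7, d(CZ,S)=5, d(CZ,U)=8
3. join B+Q (d=1, Q=-65) ⇒ BQ; edges |B|=17/8, |Q|=-9/8
  updated: d(BQ,CZ)=17/2, d(BQ,JV)=11, d(BQ,S)=5/2, d(BQ,U)=19/2
4. join BQ+S (d=5/2, Q=-91/2) ⇒ BQS; edges |BQ|=35/12, |S|=-5/12
  updated: d(BQS,CZ)=11/2, d(BQS,JV)=39/4, d(BQS,U)=5
5. join BQS+CZ (d=11/2, Q=-133/4) ⇒ BCQSZ; edges |BQS|=29/16, |CZ|=59/16
  updated: d(BCQSZ,JV)=59/8, d(BCQSZ,U)=15/4
6. join BCQSZ+JV (d=59/8, Q=-165/8) ⇒ BCJQSVZ; edges |BCQSZ|=13/16, |JV|=105/16
  updated: d(BCJQSVZ,U)=47/16
7. join BCJQSVZ+U (d=47/16) ⇒ BCJQSUVZ; edges |BCJQSVZ|=47/32, |U|=47/32
final tree: (((((B:17/8,Q:-9/8):35/12,S:-5/12):29/16,(C:2,Z:-1):59/16):13/16,(J:13/12,V:11/12):105/16):47/32,U:47/32)
total length: 357/16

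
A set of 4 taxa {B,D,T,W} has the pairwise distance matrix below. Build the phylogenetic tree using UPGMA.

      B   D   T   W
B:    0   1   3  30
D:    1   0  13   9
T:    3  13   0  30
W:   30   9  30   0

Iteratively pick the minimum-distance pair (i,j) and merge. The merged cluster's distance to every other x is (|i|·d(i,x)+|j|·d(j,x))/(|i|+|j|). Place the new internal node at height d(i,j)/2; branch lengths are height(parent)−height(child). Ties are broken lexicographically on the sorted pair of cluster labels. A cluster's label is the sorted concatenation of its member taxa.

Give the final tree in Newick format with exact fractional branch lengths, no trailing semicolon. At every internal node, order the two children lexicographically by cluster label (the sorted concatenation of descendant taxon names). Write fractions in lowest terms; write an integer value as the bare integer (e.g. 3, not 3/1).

(((B:1/2,D:1/2):7/2,T:4):15/2,W:23/2)

1. join B+D (d=1) ⇒ BD; edges |B|=1/2, |D|=1/2
  updated: d(BD,T)=8, d(BD,W)=39/2
2. join BD+T (d=8) ⇒ BDT; edges |BD|=7/2, |T|=4
  updated: d(BDT,W)=23
3. join BDT+W (d=23) ⇒ BDTW; edges |BDT|=15/2, |W|=23/2
final tree: (((B:1/2,D:1/2):7/2,T:4):15/2,W:23/2)
total length: 55/2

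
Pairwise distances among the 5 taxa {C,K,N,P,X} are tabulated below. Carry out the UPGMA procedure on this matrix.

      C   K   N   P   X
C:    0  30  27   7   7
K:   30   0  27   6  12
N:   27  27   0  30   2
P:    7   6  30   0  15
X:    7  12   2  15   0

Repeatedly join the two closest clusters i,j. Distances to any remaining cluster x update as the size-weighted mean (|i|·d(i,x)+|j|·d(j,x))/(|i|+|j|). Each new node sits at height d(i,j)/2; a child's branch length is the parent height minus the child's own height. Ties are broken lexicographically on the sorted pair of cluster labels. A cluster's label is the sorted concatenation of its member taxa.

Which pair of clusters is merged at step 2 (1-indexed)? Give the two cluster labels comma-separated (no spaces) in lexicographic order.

K,P

iteration 1: select N,X (d=2); attach at lengths (1, 1); label the merged cluster NX
  updated: d(C,NX)=17, d(K,NX)=39/2, d(NX,P)=45/2
iteration 2: select K,P (d=6); attach at lengths (3, 3); label the merged cluster KP
  updated: d(C,KP)=37/2, d(KP,NX)=21
iteration 3: select C,NX (d=17); attach at lengths (17/2, 15/2); label the merged cluster CNX
  updated: d(CNX,KP)=121/6
iteration 4: select CNX,KP (d=121/6); attach at lengths (19/12, 85/12); label the merged cluster CKNPX
final tree: ((C:17/2,(N:1,X:1):15/2):19/12,(K:3,P:3):85/12)
total length: 98/3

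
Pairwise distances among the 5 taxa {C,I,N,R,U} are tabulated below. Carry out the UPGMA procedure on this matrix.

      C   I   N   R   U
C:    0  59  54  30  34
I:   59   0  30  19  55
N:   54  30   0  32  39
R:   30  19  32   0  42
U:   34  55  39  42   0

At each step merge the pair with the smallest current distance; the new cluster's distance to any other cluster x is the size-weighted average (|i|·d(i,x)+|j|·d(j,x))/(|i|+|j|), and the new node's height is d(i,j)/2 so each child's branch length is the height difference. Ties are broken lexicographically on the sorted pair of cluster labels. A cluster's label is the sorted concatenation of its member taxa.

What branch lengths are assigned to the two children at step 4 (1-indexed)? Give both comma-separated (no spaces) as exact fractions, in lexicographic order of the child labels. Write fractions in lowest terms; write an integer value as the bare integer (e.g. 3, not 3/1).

step 1: merge (I,R) at d=19; branch lengths I→19/2, R→19/2; new cluster IR
  updated: d(C,IR)=89/2, d(IR,N)=31, d(IR,U)=97/2
step 2: merge (IR,N) at d=31; branch lengths IR→6, N→31/2; new cluster INR
  updated: d(C,INR)=143/3, d(INR,U)=136/3
step 3: merge (C,U) at d=34; branch lengths C→17, U→17; new cluster CU
  updated: d(CU,INR)=93/2
step 4: merge (CU,INR) at d=93/2; branch lengths CU→25/4, INR→31/4; new cluster CINRU
final tree: ((C:17,U:17):25/4,((I:19/2,R:19/2):6,N:31/2):31/4)
total length: 177/2

25/4,31/4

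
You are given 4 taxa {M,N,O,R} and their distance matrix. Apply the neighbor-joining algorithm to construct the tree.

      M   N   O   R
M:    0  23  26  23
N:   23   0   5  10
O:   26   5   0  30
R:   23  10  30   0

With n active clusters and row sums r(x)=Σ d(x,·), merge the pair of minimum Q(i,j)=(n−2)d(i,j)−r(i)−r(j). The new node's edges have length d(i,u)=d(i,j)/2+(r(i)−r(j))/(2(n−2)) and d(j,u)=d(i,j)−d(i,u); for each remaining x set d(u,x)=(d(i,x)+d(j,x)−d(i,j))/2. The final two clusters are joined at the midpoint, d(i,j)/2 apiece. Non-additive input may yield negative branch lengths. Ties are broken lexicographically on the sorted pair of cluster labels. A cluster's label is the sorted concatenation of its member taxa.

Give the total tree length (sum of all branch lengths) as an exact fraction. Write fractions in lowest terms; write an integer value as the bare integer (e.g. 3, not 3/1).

145/4

iteration 1: select M,R (d=23, Q=-89); attach at lengths (55/4, 37/4); label the merged cluster MR
  updated: d(MR,N)=5, d(MR,O)=33/2
iteration 2: select MR,N (d=5, Q=-53/2); attach at lengths (33/4, -13/4); label the merged cluster MNR
  updated: d(MNR,O)=33/4
iteration 3: select MNR,O (d=33/4); attach at lengths (33/8, 33/8); label the merged cluster MNOR
final tree: (((M:55/4,R:37/4):33/4,N:-13/4):33/8,O:33/8)
total length: 145/4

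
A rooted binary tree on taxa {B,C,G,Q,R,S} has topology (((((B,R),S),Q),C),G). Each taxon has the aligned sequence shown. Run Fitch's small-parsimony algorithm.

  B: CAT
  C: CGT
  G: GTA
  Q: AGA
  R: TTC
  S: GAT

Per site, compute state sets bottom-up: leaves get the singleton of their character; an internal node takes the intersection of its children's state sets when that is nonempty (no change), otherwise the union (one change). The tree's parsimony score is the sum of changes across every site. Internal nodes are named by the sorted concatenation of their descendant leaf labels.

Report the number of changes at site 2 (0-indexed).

3

[col 0] BR: children B:{C}, R:{T} ∪→ {C,T}; cost 1
[col 0] BRS: children BR:{C,T}, S:{G} ∪→ {C,G,T}; cost 1
[col 0] BQRS: children BRS:{C,G,T}, Q:{A} ∪→ {A,C,G,T}; cost 1
[col 0] BCQRS: children BQRS:{A,C,G,T}, C:{C} ∩→ {C}; cost 0
[col 0] BCGQRS: children BCQRS:{C}, G:{G} ∪→ {C,G}; cost 1
[col 1] BR: children B:{A}, R:{T} ∪→ {A,T}; cost 1
[col 1] BRS: children BR:{A,T}, S:{A} ∩→ {A}; cost 0
[col 1] BQRS: children BRS:{A}, Q:{G} ∪→ {A,G}; cost 1
[col 1] BCQRS: children BQRS:{A,G}, C:{G} ∩→ {G}; cost 0
[col 1] BCGQRS: children BCQRS:{G}, G:{T} ∪→ {G,T}; cost 1
[col 2] BR: children B:{T}, R:{C} ∪→ {C,T}; cost 1
[col 2] BRS: children BR:{C,T}, S:{T} ∩→ {T}; cost 0
[col 2] BQRS: children BRS:{T}, Q:{A} ∪→ {A,T}; cost 1
[col 2] BCQRS: children BQRS:{A,T}, C:{T} ∩→ {T}; cost 0
[col 2] BCGQRS: children BCQRS:{T}, G:{A} ∪→ {A,T}; cost 1
per-site changes: [4, 3, 3]; total = 10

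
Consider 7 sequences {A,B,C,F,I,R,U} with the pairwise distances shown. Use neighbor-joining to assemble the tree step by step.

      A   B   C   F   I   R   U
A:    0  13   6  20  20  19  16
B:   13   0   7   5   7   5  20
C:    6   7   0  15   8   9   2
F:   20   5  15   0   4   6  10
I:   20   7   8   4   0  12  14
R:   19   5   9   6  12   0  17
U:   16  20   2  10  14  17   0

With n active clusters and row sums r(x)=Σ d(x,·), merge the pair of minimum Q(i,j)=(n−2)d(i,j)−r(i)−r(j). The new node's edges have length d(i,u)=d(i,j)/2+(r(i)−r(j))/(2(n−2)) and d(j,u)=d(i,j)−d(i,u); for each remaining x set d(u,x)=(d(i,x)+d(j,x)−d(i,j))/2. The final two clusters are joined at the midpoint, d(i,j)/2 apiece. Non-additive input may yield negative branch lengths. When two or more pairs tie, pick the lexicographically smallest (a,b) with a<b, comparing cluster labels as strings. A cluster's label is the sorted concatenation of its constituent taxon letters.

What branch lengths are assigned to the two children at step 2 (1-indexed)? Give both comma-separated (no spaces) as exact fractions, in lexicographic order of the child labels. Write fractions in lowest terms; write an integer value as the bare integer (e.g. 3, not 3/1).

iteration 1: select C,U (d=2, Q=-116); attach at lengths (-11/5, 21/5); label the merged cluster CU
  updated: d(A,CU)=10, d(B,CU)=25/2, d(CU,F)=23/2, d(CU,I)=10, d(CU,R)=12
iteration 2: select A,CU (d=10, Q=-98); attach at lengths (33/4, 7/4); label the merged cluster ACU
  updated: d(ACU,B)=31/4, d(ACU,F)=43/4, d(ACU,I)=10, d(ACU,R)=21/2
iteration 3: select F,I (d=4, Q=-187/4); attach at lengths (19/24, 77/24); label the merged cluster FI
  updated: d(ACU,FI)=67/8, d(B,FI)=4, d(FI,R)=7
iteration 4: select ACU,FI (d=67/8, Q=-117/4); attach at lengths (6, 19/8); label the merged cluster ACFIU
  updated: d(ACFIU,B)=27/16, d(ACFIU,R)=73/16
iteration 5: select ACFIU,B (d=27/16, Q=-45/4); attach at lengths (5/8, 17/16); label the merged cluster ABCFIU
  updated: d(ABCFIU,R)=63/16
iteration 6: select ABCFIU,R (d=63/16); attach at lengths (63/32, 63/32); label the merged cluster ABCFIRU
final tree: ((((A:33/4,(C:-11/5,U:21/5):7/4):6,(F:19/24,I:77/24):19/8):5/8,B:17/16):63/32,R:63/32)
total length: 30

33/4,7/4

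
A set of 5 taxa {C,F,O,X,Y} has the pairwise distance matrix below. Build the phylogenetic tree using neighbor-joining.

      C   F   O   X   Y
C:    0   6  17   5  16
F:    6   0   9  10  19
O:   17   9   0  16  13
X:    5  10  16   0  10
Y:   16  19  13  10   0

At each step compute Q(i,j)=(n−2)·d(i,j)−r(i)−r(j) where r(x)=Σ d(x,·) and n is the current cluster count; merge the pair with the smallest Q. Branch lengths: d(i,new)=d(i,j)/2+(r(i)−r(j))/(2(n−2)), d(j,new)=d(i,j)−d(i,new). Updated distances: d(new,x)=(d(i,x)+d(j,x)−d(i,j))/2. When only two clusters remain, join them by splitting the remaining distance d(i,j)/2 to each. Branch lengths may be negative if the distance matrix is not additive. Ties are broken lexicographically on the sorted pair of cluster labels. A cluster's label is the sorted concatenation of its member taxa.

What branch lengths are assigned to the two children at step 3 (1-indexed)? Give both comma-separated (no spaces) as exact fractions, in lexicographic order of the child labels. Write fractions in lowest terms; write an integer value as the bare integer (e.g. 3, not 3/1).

15/8,31/8

1. join O+Y (d=13, Q=-74) ⇒ OY; edges |O|=6, |Y|=7
  updated: d(C,OY)=10, d(F,OY)=15/2, d(OY,X)=13/2
2. join C+F (d=6, Q=-65/2) ⇒ CF; edges |C|=19/8, |F|=29/8
  updated: d(CF,OY)=23/4, d(CF,X)=9/2
3. join CF+OY (d=23/4, Q=-67/4) ⇒ CFOY; edges |CF|=15/8, |OY|=31/8
  updated: d(CFOY,X)=21/8
4. join CFOY+X (d=21/8) ⇒ CFOXY; edges |CFOY|=21/16, |X|=21/16
final tree: (((C:19/8,F:29/8):15/8,(O:6,Y:7):31/8):21/16,X:21/16)
total length: 219/8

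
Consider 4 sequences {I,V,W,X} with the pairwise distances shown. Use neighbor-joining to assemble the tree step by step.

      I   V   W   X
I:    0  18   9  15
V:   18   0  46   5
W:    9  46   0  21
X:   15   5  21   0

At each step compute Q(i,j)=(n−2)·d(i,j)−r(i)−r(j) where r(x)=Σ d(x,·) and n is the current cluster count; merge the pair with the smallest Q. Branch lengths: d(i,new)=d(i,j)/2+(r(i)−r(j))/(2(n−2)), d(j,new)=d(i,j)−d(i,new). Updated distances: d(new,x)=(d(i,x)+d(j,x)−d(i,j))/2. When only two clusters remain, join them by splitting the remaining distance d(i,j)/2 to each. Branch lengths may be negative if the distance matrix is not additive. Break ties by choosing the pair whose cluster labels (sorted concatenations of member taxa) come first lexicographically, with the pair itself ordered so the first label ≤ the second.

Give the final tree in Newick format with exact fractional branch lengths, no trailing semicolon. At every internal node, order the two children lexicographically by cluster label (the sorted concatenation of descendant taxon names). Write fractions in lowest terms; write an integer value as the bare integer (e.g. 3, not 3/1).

(((I:-4,W:13):18,V:19/2):-9/4,X:-9/4)

1. join I+W (d=9, Q=-100) ⇒ IW; edges |I|=-4, |W|=13
  updated: d(IW,V)=55/2, d(IW,X)=27/2
2. join IW+V (d=55/2, Q=-46) ⇒ IVW; edges |IW|=18, |V|=19/2
  updated: d(IVW,X)=-9/2
3. join IVW+X (d=-9/2) ⇒ IVWX; edges |IVW|=-9/4, |X|=-9/4
final tree: (((I:-4,W:13):18,V:19/2):-9/4,X:-9/4)
total length: 32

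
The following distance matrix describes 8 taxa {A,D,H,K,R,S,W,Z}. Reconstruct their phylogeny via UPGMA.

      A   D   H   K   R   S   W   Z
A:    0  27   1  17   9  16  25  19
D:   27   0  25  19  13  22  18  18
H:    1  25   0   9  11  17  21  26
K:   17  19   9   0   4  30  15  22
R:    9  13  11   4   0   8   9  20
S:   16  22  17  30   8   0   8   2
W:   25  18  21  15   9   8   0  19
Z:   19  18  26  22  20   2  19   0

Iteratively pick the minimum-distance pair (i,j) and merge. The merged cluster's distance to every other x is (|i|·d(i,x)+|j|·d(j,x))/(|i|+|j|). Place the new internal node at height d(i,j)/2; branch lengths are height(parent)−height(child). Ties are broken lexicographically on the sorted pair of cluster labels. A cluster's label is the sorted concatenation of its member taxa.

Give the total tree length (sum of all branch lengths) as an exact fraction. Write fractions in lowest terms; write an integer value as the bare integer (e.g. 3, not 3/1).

1. join A+H (d=1) ⇒ AH; edges |A|=1/2, |H|=1/2
  updated: d(AH,D)=26, d(AH,K)=13, d(AH,R)=10, d(AH,S)=33/2, d(AH,W)=23, d(AH,Z)=45/2
2. join S+Z (d=2) ⇒ SZ; edges |S|=1, |Z|=1
  updated: d(AH,SZ)=39/2, d(D,SZ)=20, d(K,SZ)=26, d(R,SZ)=14, d(SZ,W)=27/2
3. join K+R (d=4) ⇒ KR; edges |K|=2, |R|=2
  updated: d(AH,KR)=23/2, d(D,KR)=16, d(KR,SZ)=20, d(KR,W)=12
4. join AH+KR (d=23/2) ⇒ AHKR; edges |AH|=21/4, |KR|=15/4
  updated: d(AHKR,D)=21, d(AHKR,SZ)=79/4, d(AHKR,W)=35/2
5. join SZ+W (d=27/2) ⇒ SWZ; edges |SZ|=23/4, |W|=27/4
  updated: d(AHKR,SWZ)=19, d(D,SWZ)=58/3
6. join AHKR+SWZ (d=19) ⇒ AHKRSWZ; edges |AHKR|=15/4, |SWZ|=11/4
  updated: d(AHKRSWZ,D)=142/7
7. join AHKRSWZ+D (d=142/7) ⇒ ADHKRSWZ; edges |AHKRSWZ|=9/14, |D|=71/7
final tree: ((((A:1/2,H:1/2):21/4,(K:2,R:2):15/4):15/4,((S:1,Z:1):23/4,W:27/4):11/4):9/14,D:71/7)
total length: 641/14

641/14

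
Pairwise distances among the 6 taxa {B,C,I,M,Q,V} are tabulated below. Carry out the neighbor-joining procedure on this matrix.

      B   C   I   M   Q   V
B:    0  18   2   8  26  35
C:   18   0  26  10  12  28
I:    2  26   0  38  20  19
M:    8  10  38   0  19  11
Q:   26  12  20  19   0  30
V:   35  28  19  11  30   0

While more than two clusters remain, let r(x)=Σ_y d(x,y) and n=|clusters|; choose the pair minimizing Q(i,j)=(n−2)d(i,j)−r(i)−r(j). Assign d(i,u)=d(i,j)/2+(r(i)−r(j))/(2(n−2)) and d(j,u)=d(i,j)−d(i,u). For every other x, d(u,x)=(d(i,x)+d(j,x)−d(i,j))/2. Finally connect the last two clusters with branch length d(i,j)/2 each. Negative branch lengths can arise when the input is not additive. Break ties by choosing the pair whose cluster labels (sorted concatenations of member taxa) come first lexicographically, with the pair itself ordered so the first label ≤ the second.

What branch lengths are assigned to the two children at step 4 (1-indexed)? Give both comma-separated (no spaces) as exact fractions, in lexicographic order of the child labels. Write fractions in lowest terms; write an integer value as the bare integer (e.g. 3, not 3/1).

29/8,35/8

1. join B+I (d=2, Q=-186) ⇒ BI; edges |B|=-1, |I|=3
  updated: d(BI,C)=21, d(BI,M)=22, d(BI,Q)=22, d(BI,V)=26
2. join M+V (d=11, Q=-124) ⇒ MV; edges |M|=0, |V|=11
  updated: d(BI,MV)=37/2, d(C,MV)=27/2, d(MV,Q)=19
3. join BI+MV (d=37/2, Q=-151/2) ⇒ BIMV; edges |BI|=95/8, |MV|=53/8
  updated: d(BIMV,C)=8, d(BIMV,Q)=45/4
4. join BIMV+C (d=8, Q=-125/4) ⇒ BCIMV; edges |BIMV|=29/8, |C|=35/8
  updated: d(BCIMV,Q)=61/8
5. join BCIMV+Q (d=61/8) ⇒ BCIMQV; edges |BCIMV|=61/16, |Q|=61/16
final tree: ((((B:-1,I:3):95/8,(M:0,V:11):53/8):29/8,C:35/8):61/16,Q:61/16)
total length: 377/8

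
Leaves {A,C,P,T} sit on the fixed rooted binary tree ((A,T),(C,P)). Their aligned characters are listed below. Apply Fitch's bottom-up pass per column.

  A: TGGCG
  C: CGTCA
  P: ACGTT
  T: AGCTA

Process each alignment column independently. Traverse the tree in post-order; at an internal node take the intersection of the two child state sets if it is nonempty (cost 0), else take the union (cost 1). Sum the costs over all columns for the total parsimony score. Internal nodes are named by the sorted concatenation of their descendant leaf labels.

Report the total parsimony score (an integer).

[col 0] AT: children A:{T}, T:{A} ∪→ {A,T}; cost 1
[col 0] CP: children C:{C}, P:{A} ∪→ {A,C}; cost 1
[col 0] ACPT: children AT:{A,T}, CP:{A,C} ∩→ {A}; cost 0
[col 1] AT: children A:{G}, T:{G} ∩→ {G}; cost 0
[col 1] CP: children C:{G}, P:{C} ∪→ {C,G}; cost 1
[col 1] ACPT: children AT:{G}, CP:{C,G} ∩→ {G}; cost 0
[col 2] AT: children A:{G}, T:{C} ∪→ {C,G}; cost 1
[col 2] CP: children C:{T}, P:{G} ∪→ {G,T}; cost 1
[col 2] ACPT: children AT:{C,G}, CP:{G,T} ∩→ {G}; cost 0
[col 3] AT: children A:{C}, T:{T} ∪→ {C,T}; cost 1
[col 3] CP: children C:{C}, P:{T} ∪→ {C,T}; cost 1
[col 3] ACPT: children AT:{C,T}, CP:{C,T} ∩→ {C,T}; cost 0
[col 4] AT: children A:{G}, T:{A} ∪→ {A,G}; cost 1
[col 4] CP: children C:{A}, P:{T} ∪→ {A,T}; cost 1
[col 4] ACPT: children AT:{A,G}, CP:{A,T} ∩→ {A}; cost 0
per-site changes: [2, 1, 2, 2, 2]; total = 9

9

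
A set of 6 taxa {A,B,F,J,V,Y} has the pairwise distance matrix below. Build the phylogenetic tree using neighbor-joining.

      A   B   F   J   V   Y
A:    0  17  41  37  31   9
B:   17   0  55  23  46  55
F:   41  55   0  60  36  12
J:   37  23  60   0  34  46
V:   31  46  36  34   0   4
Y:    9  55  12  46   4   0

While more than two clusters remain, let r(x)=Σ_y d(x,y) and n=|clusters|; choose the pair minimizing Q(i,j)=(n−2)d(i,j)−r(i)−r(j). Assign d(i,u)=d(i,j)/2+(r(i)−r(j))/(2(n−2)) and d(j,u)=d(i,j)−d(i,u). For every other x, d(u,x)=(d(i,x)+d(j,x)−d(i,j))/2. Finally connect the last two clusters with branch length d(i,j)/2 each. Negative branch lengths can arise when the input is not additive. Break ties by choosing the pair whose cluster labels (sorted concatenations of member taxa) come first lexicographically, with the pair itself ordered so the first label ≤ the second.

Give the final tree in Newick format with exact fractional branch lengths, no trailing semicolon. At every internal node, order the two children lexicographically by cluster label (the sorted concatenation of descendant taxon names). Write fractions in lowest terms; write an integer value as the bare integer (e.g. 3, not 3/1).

((((A:7/3,(B:11,J:12):79/6):14,V:8):6,F:151/8):-55/16,Y:-55/16)

1. join B+J (d=23, Q=-304) ⇒ BJ; edges |B|=11, |J|=12
  updated: d(A,BJ)=31/2, d(BJ,F)=46, d(BJ,V)=57/2, d(BJ,Y)=39
2. join A+BJ (d=31/2, Q=-179) ⇒ ABJ; edges |A|=7/3, |BJ|=79/6
  updated: d(ABJ,F)=143/4, d(ABJ,V)=22, d(ABJ,Y)=65/4
3. join ABJ+V (d=22, Q=-92) ⇒ ABJV; edges |ABJ|=14, |V|=8
  updated: d(ABJV,F)=199/8, d(ABJV,Y)=-7/8
4. join ABJV+F (d=199/8, Q=-36) ⇒ ABFJV; edges |ABJV|=6, |F|=151/8
  updated: d(ABFJV,Y)=-55/8
5. join ABFJV+Y (d=-55/8) ⇒ ABFJVY; edges |ABFJV|=-55/16, |Y|=-55/16
final tree: ((((A:7/3,(B:11,J:12):79/6):14,V:8):6,F:151/8):-55/16,Y:-55/16)
total length: 157/2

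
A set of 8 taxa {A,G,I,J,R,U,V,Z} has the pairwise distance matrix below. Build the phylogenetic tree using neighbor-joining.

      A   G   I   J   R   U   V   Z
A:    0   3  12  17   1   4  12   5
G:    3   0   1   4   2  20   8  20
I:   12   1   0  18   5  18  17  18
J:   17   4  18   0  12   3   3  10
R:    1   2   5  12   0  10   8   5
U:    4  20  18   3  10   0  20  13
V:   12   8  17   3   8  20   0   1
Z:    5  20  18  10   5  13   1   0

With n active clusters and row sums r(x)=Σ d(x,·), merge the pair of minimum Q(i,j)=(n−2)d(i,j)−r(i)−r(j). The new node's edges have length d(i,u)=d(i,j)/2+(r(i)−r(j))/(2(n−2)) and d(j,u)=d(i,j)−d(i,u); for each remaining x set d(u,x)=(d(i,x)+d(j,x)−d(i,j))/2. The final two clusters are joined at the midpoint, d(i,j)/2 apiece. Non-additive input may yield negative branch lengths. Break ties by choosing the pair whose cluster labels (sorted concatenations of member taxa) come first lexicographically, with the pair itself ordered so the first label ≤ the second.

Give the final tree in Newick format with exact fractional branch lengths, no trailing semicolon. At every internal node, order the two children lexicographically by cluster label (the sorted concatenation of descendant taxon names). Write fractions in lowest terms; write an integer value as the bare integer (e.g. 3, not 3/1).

(((A:27/32,((J:1/5,U:14/5):125/24,(V:15/16,Z:1/16):103/24):93/32):53/32,(G:-25/12,I:37/12):145/32):-49/64,R:-49/64)

1. join G+I (d=1, Q=-141) ⇒ GI; edges |G|=-25/12, |I|=37/12
  updated: d(A,GI)=7, d(GI,J)=21/2, d(GI,R)=3, d(GI,U)=37/2, d(GI,V)=12, d(GI,Z)=37/2
2. join J+U (d=3, Q=-109) ⇒ JU; edges |J|=1/5, |U|=14/5
  updated: d(A,JU)=9, d(GI,JU)=13, d(JU,R)=19/2, d(JU,V)=10, d(JU,Z)=10
3. join V+Z (d=1, Q=-157/2) ⇒ VZ; edges |V|=15/16, |Z|=1/16
  updated: d(A,VZ)=8, d(GI,VZ)=59/4, d(JU,VZ)=19/2, d(R,VZ)=6
4. join JU+VZ (d=19/2, Q=-203/4) ⇒ JUVZ; edges |JU|=125/24, |VZ|=103/24
  updated: d(A,JUVZ)=15/4, d(GI,JUVZ)=73/8, d(JUVZ,R)=3
5. join A+JUVZ (d=15/4, Q=-161/8) ⇒ AJUVZ; edges |A|=27/32, |JUVZ|=93/32
  updated: d(AJUVZ,GI)=99/16, d(AJUVZ,R)=1/8
6. join AJUVZ+GI (d=99/16, Q=-149/16) ⇒ AGIJUVZ; edges |AJUVZ|=53/32, |GI|=145/32
  updated: d(AGIJUVZ,R)=-49/32
7. join AGIJUVZ+R (d=-49/32) ⇒ AGIJRUVZ; edges |AGIJUVZ|=-49/64, |R|=-49/64
final tree: (((A:27/32,((J:1/5,U:14/5):125/24,(V:15/16,Z:1/16):103/24):93/32):53/32,(G:-25/12,I:37/12):145/32):-49/64,R:-49/64)
total length: 733/32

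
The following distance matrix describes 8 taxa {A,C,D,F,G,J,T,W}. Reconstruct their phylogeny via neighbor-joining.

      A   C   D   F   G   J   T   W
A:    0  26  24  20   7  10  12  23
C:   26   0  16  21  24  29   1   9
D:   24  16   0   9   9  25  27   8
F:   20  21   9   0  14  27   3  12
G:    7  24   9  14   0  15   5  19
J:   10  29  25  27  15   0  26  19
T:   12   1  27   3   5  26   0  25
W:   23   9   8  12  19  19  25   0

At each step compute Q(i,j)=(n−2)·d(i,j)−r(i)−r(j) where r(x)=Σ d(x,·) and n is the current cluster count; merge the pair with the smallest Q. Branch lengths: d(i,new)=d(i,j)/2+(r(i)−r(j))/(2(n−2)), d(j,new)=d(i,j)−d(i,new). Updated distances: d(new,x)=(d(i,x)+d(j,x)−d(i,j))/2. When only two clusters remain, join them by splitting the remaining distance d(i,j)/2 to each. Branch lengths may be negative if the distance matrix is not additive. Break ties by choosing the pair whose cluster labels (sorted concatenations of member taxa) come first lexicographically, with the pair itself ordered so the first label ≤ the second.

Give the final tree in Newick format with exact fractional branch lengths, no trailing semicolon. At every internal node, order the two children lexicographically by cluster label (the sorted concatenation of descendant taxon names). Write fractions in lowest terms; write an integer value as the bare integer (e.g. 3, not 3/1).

step 1: merge (C,T) at d=1, Q=-219; branch lengths C→11/4, T→-7/4; new cluster CT
  updated: d(A,CT)=37/2, d(CT,D)=21, d(CT,F)=23/2, d(CT,G)=14, d(CT,J)=27, d(CT,W)=33/2
step 2: merge (A,J) at d=10, Q=-351/2; branch lengths A→59/20, J→141/20; new cluster AJ
  updated: d(AJ,CT)=71/4, d(AJ,D)=39/2, d(AJ,F)=37/2, d(AJ,G)=6, d(AJ,W)=16
step 3: merge (AJ,G) at d=6, Q=-463/4; branch lengths AJ→159/32, G→33/32; new cluster AGJ
  updated: d(AGJ,CT)=103/8, d(AGJ,D)=45/4, d(AGJ,F)=53/4, d(AGJ,W)=29/2
step 4: merge (D,W) at d=8, Q=-305/4; branch lengths D→89/24, W→103/24; new cluster DW
  updated: d(AGJ,DW)=71/8, d(CT,DW)=59/4, d(DW,F)=13/2
step 5: merge (AGJ,CT) at d=103/8, Q=-387/8; branch lengths AGJ→173/32, CT→239/32; new cluster ACGJT
  updated: d(ACGJT,DW)=43/8, d(ACGJT,F)=95/16
step 6: merge (ACGJT,DW) at d=43/8, Q=-285/16; branch lengths ACGJT→77/32, DW→95/32; new cluster ACDGJTW
  updated: d(ACDGJTW,F)=113/32
step 7: merge (ACDGJTW,F) at d=113/32; branch lengths ACDGJTW→113/64, F→113/64; new cluster ACDFGJTW
final tree: (((((A:59/20,J:141/20):159/32,G:33/32):173/32,(C:11/4,T:-7/4):239/32):77/32,(D:89/24,W:103/24):95/32):113/64,F:113/64)
total length: 1497/32

(((((A:59/20,J:141/20):159/32,G:33/32):173/32,(C:11/4,T:-7/4):239/32):77/32,(D:89/24,W:103/24):95/32):113/64,F:113/64)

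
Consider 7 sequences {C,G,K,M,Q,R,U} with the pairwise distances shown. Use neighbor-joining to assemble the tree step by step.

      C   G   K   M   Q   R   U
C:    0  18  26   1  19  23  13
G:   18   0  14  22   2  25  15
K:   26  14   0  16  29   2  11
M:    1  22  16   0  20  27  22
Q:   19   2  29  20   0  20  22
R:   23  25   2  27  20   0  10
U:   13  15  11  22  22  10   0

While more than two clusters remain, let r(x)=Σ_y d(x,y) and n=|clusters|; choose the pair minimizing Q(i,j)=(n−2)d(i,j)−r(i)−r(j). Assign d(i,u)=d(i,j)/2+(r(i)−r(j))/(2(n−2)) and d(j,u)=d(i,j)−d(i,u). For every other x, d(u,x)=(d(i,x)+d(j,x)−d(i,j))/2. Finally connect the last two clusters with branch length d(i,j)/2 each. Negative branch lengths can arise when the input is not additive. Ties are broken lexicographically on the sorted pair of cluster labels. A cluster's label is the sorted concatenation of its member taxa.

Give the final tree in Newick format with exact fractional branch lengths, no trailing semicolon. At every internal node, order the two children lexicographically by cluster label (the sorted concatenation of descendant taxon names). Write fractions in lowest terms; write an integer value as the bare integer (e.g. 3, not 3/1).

((((C:-3/10,M:13/10):75/8,(G:-17/16,Q:49/16):71/8):41/8,(K:1/3,R:5/3):13/2):3/2,U:3/2)

iteration 1: select C,M (d=1, Q=-203); attach at lengths (-3/10, 13/10); label the merged cluster CM
  updated: d(CM,G)=39/2, d(CM,K)=41/2, d(CM,Q)=19, d(CM,R)=49/2, d(CM,U)=17
iteration 2: select G,Q (d=2, Q=-319/2); attach at lengths (-17/16, 49/16); label the merged cluster GQ
  updated: d(CM,GQ)=73/4, d(GQ,K)=41/2, d(GQ,R)=43/2, d(GQ,U)=35/2
iteration 3: select K,R (d=2, Q=-106); attach at lengths (1/3, 5/3); label the merged cluster KR
  updated: d(CM,KR)=43/2, d(GQ,KR)=20, d(KR,U)=19/2
iteration 4: select CM,GQ (d=73/4, Q=-76); attach at lengths (75/8, 71/8); label the merged cluster CGMQ
  updated: d(CGMQ,KR)=93/8, d(CGMQ,U)=65/8
iteration 5: select CGMQ,KR (d=93/8, Q=-117/4); attach at lengths (41/8, 13/2); label the merged cluster CGKMQR
  updated: d(CGKMQR,U)=3
iteration 6: select CGKMQR,U (d=3); attach at lengths (3/2, 3/2); label the merged cluster CGKMQRU
final tree: ((((C:-3/10,M:13/10):75/8,(G:-17/16,Q:49/16):71/8):41/8,(K:1/3,R:5/3):13/2):3/2,U:3/2)
total length: 303/8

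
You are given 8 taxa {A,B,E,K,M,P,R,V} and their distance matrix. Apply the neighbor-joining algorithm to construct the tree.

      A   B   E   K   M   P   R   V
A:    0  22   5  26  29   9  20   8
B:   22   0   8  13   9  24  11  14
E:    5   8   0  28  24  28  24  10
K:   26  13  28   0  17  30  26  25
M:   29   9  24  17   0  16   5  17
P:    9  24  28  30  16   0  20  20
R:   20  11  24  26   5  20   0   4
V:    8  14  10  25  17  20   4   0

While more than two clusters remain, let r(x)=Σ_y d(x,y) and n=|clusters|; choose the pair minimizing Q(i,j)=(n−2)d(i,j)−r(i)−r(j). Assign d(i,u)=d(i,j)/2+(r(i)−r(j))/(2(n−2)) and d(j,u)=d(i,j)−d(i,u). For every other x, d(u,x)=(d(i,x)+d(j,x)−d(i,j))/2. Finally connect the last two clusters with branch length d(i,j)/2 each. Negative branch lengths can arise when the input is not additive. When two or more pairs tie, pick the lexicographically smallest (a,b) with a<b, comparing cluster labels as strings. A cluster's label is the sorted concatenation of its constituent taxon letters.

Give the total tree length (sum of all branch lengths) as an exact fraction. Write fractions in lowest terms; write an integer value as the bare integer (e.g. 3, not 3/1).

step 1: merge (A,E) at d=5, Q=-216; branch lengths A→11/6, E→19/6; new cluster AE
  updated: d(AE,B)=25/2, d(AE,K)=49/2, d(AE,M)=24, d(AE,P)=16, d(AE,R)=39/2, d(AE,V)=13/2
step 2: merge (AE,V) at d=13/2, Q=-157; branch lengths AE→49/10, V→8/5; new cluster AEV
  updated: d(AEV,B)=10, d(AEV,K)=43/2, d(AEV,M)=69/4, d(AEV,P)=59/4, d(AEV,R)=17/2
step 3: merge (B,K) at d=13, Q=-245/2; branch lengths B→23/16, K→185/16; new cluster BK
  updated: d(AEV,BK)=37/4, d(BK,M)=13/2, d(BK,P)=41/2, d(BK,R)=12
step 4: merge (AEV,P) at d=59/4, Q=-307/4; branch lengths AEV→91/24, P→263/24; new cluster AEPV
  updated: d(AEPV,BK)=15/2, d(AEPV,M)=37/4, d(AEPV,R)=55/8
step 5: merge (AEPV,BK) at d=15/2, Q=-277/8; branch lengths AEPV→101/32, BK→139/32; new cluster ABEKPV
  updated: d(ABEKPV,M)=33/8, d(ABEKPV,R)=91/16
step 6: merge (ABEKPV,M) at d=33/8, Q=-237/16; branch lengths ABEKPV→77/32, M→55/32; new cluster ABEKMPV
  updated: d(ABEKMPV,R)=105/32
step 7: merge (ABEKMPV,R) at d=105/32; branch lengths ABEKMPV→105/64, R→105/64; new cluster ABEKMPRV
final tree: ((((((A:11/6,E:19/6):49/10,V:8/5):91/24,P:263/24):101/32,(B:23/16,K:185/16):139/32):77/32,M:55/32):105/64,R:105/64)
total length: 1733/32

1733/32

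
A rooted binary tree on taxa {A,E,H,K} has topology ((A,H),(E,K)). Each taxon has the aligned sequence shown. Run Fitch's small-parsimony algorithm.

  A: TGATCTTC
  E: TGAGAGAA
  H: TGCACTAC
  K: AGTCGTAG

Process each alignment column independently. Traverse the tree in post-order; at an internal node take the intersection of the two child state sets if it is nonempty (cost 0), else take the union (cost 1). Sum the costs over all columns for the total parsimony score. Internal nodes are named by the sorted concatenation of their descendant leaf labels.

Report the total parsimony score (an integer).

12

[col 0] AH: children A:{T}, H:{T} ∩→ {T}; cost 0
[col 0] EK: children E:{T}, K:{A} ∪→ {A,T}; cost 1
[col 0] AEHK: children AH:{T}, EK:{A,T} ∩→ {T}; cost 0
[col 1] AH: children A:{G}, H:{G} ∩→ {G}; cost 0
[col 1] EK: children E:{G}, K:{G} ∩→ {G}; cost 0
[col 1] AEHK: children AH:{G}, EK:{G} ∩→ {G}; cost 0
[col 2] AH: children A:{A}, H:{C} ∪→ {A,C}; cost 1
[col 2] EK: children E:{A}, K:{T} ∪→ {A,T}; cost 1
[col 2] AEHK: children AH:{A,C}, EK:{A,T} ∩→ {A}; cost 0
[col 3] AH: children A:{T}, H:{A} ∪→ {A,T}; cost 1
[col 3] EK: children E:{G}, K:{C} ∪→ {C,G}; cost 1
[col 3] AEHK: children AH:{A,T}, EK:{C,G} ∪→ {A,C,G,T}; cost 1
[col 4] AH: children A:{C}, H:{C} ∩→ {C}; cost 0
[col 4] EK: children E:{A}, K:{G} ∪→ {A,G}; cost 1
[col 4] AEHK: children AH:{C}, EK:{A,G} ∪→ {A,C,G}; cost 1
[col 5] AH: children A:{T}, H:{T} ∩→ {T}; cost 0
[col 5] EK: children E:{G}, K:{T} ∪→ {G,T}; cost 1
[col 5] AEHK: children AH:{T}, EK:{G,T} ∩→ {T}; cost 0
[col 6] AH: children A:{T}, H:{A} ∪→ {A,T}; cost 1
[col 6] EK: children E:{A}, K:{A} ∩→ {A}; cost 0
[col 6] AEHK: children AH:{A,T}, EK:{A} ∩→ {A}; cost 0
[col 7] AH: children A:{C}, H:{C} ∩→ {C}; cost 0
[col 7] EK: children E:{A}, K:{G} ∪→ {A,G}; cost 1
[col 7] AEHK: children AH:{C}, EK:{A,G} ∪→ {A,C,G}; cost 1
per-site changes: [1, 0, 2, 3, 2, 1, 1, 2]; total = 12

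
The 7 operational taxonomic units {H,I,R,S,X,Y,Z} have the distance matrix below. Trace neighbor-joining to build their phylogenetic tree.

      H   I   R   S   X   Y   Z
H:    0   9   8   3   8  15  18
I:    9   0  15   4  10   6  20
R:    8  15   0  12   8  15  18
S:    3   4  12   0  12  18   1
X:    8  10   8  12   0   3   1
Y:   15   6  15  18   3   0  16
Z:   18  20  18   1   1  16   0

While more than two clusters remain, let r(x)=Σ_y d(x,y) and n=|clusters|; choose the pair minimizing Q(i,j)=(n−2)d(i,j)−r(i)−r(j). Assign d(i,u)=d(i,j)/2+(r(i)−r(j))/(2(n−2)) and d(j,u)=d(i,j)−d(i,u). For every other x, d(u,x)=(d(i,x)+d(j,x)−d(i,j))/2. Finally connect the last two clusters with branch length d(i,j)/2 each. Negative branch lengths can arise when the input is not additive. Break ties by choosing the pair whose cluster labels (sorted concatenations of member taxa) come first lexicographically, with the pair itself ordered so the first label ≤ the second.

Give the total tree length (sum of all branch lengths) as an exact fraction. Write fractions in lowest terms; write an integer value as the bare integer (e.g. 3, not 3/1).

iteration 1: select S,Z (d=1, Q=-119); attach at lengths (-19/10, 29/10); label the merged cluster SZ
  updated: d(H,SZ)=10, d(I,SZ)=23/2, d(R,SZ)=29/2, d(SZ,X)=6, d(SZ,Y)=33/2
iteration 2: select I,Y (d=6, Q=-83); attach at lengths (5/2, 7/2); label the merged cluster IY
  updated: d(H,IY)=9, d(IY,R)=12, d(IY,SZ)=11, d(IY,X)=7/2
iteration 3: select H,R (d=8, Q=-107/2); attach at lengths (11/4, 21/4); label the merged cluster HR
  updated: d(HR,IY)=13/2, d(HR,SZ)=33/4, d(HR,X)=4
iteration 4: select HR,SZ (d=33/4, Q=-55/2); attach at lengths (5/2, 23/4); label the merged cluster HRSZ
  updated: d(HRSZ,IY)=37/8, d(HRSZ,X)=7/8
iteration 5: select HRSZ,IY (d=37/8, Q=-9); attach at lengths (1, 29/8); label the merged cluster HIRSYZ
  updated: d(HIRSYZ,X)=-1/8
iteration 6: select HIRSYZ,X (d=-1/8); attach at lengths (-1/16, -1/16); label the merged cluster HIRSXYZ
final tree: ((((H:11/4,R:21/4):5/2,(S:-19/10,Z:29/10):23/4):1,(I:5/2,Y:7/2):29/8):-1/16,X:-1/16)
total length: 111/4

111/4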